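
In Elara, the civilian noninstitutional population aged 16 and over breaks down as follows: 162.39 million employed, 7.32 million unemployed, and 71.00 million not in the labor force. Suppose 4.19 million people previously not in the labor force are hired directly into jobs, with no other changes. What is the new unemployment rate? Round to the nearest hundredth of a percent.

Initially, labor force = 162.39 + 7.32 = 169.71 million, so u = 7.32/169.71 = 4.31%.
After the change, employed and labor force both rise by 4.19; unemployed unchanged → E = 166.58, U = 7.32, labor force = 173.90 million.
New unemployment rate = 7.32 / 173.90 = 4.21%.

New unemployment rate ≈ 4.21%.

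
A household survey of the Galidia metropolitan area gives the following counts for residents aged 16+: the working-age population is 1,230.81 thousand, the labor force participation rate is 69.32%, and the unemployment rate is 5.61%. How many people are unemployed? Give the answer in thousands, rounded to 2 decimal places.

About 47.86 thousand are unemployed.

Labor force = 0.6932 × 1,230.81 = 853.20 thousand.
Unemployed = 0.0561 × 853.20 ≈ 47.86 thousand.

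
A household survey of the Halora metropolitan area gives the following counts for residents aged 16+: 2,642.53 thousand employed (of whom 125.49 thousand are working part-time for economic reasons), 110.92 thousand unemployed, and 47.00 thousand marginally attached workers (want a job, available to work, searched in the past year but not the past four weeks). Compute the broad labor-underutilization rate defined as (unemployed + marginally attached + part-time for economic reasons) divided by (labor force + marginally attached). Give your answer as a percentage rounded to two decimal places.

Labor force = 2,642.53 + 110.92 = 2,753.45 thousand.
Numerator = 110.92 + 47.00 + 125.49 = 283.41 thousand.
Denominator = 2,753.45 + 47.00 = 2,800.45 thousand.
Broad rate = 283.41 / 2,800.45 = 10.12%.

Broad underutilization rate ≈ 10.12%.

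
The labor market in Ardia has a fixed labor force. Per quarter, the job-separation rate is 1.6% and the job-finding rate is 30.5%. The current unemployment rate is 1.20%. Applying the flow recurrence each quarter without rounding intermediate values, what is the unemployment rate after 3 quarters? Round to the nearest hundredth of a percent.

With a fixed labor force, u_{t+1} = u_t + s·(1−u_t) − f·u_t = u_t·(1−s−f) + s.
Here 1−s−f = 0.679 and s = 0.016.
u_1 = 0.012000 × 0.679 + 0.016 = 0.024148.
u_2 = 0.024148 × 0.679 + 0.016 = 0.032396.
u_3 = 0.032396 × 0.679 + 0.016 = 0.037997.

Unemployment rate after three quarters ≈ 3.80%.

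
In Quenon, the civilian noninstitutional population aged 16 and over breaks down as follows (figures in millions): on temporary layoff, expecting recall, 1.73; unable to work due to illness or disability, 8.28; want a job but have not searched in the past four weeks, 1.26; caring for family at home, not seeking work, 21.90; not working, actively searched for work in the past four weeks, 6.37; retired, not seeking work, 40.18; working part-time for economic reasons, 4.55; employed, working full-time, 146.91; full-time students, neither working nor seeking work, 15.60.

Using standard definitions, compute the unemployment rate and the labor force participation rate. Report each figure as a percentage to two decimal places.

Unemployment rate ≈ 5.08%; labor force participation rate ≈ 64.66%.

Employed = 4.55 + 146.91 = 151.46 million (anyone who worked, including part-time for economic reasons, counts as employed).
Unemployed = 1.73 + 6.37 = 8.10 million (jobless and actively searching, or on temporary layoff).
Labor force = 151.46 + 8.10 = 159.56 million.
Not in labor force = 8.28 + 1.26 + 21.90 + 40.18 + 15.60 = 87.22 million (those not working and not actively searching are outside the labor force — including those who want a job but have given up searching).
Civilian working-age population = 159.56 + 87.22 = 246.78 million.
Unemployment rate = 8.10 / 159.56 = 5.08%.
Labor force participation rate = 159.56 / 246.78 = 64.66%.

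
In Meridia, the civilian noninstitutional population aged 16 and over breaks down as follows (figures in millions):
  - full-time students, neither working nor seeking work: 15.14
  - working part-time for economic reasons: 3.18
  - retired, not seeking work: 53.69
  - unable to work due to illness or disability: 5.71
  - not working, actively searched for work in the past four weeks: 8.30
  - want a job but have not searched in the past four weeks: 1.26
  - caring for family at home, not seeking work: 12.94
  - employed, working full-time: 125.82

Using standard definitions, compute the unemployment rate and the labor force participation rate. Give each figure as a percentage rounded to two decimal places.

Employed = 3.18 + 125.82 = 129.00 million (anyone who worked, including part-time for economic reasons, counts as employed).
Unemployed = 8.30 million.
Labor force = 129.00 + 8.30 = 137.30 million.
Not in labor force = 15.14 + 53.69 + 5.71 + 1.26 + 12.94 = 88.74 million (those not working and not actively searching are outside the labor force — including those who want a job but have given up searching).
Civilian working-age population = 137.30 + 88.74 = 226.04 million.
Unemployment rate = 8.30 / 137.30 = 6.05%.
Labor force participation rate = 137.30 / 226.04 = 60.74%.

Unemployment rate ≈ 6.05%; labor force participation rate ≈ 60.74%.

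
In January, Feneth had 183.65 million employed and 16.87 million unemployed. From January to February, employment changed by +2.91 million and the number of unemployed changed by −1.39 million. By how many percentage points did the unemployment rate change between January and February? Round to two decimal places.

January: labor force = 183.65 + 16.87 = 200.52; u = 16.87/200.52 = 8.41%.
February: labor force = 186.56 + 15.48 = 202.04; u = 15.48/202.04 = 7.66%.
Change = 7.66% − 8.41% = −0.75 pp.

The unemployment rate changed by −0.75 percentage points.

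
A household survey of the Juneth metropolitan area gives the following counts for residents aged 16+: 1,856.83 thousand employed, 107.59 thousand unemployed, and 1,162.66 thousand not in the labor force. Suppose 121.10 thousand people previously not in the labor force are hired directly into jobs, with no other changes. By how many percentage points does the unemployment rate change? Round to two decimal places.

Initially, labor force = 1,856.83 + 107.59 = 1,964.42 thousand, so u = 107.59/1,964.42 = 5.48%.
After the change, employed and labor force both rise by 121.10; unemployed unchanged → E = 1,977.93, U = 107.59, labor force = 2,085.52 thousand.
New unemployment rate = 107.59 / 2,085.52 = 5.16%.
Change = 5.16% − 5.48% = −0.32 percentage points.

The unemployment rate changes by −0.32 percentage points.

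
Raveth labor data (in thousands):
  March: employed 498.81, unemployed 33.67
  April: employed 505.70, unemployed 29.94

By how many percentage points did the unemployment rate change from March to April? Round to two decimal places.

March: labor force = 498.81 + 33.67 = 532.48; u = 33.67/532.48 = 6.32%.
April: labor force = 505.70 + 29.94 = 535.64; u = 29.94/535.64 = 5.59%.
Change = 5.59% − 6.32% = −0.73 pp.

The unemployment rate changed by −0.73 percentage points.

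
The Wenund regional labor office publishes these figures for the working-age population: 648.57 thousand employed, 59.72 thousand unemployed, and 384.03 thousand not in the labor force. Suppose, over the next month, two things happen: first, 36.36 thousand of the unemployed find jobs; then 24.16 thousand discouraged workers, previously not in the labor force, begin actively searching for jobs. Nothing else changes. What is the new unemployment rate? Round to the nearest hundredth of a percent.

Initially, labor force = 648.57 + 59.72 = 708.29 thousand, so u = 59.72/708.29 = 8.43%.
After the first change, unemployed falls and employed rises by 36.36; labor force unchanged → E = 684.93, U = 23.36, labor force = 708.29 thousand.
After the second change, unemployed and labor force both rise by 24.16 → E = 684.93, U = 47.52, labor force = 732.45 thousand.
New unemployment rate = 47.52 / 732.45 = 6.49%.

New unemployment rate ≈ 6.49%.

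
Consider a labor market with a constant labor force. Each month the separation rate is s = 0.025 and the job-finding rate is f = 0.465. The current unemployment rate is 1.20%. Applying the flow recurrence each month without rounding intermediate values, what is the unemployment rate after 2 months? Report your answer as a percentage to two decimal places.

With a fixed labor force, u_{t+1} = u_t + s·(1−u_t) − f·u_t = u_t·(1−s−f) + s.
Here 1−s−f = 0.510 and s = 0.025.
u_1 = 0.012000 × 0.510 + 0.025 = 0.031120.
u_2 = 0.031120 × 0.510 + 0.025 = 0.040871.

Unemployment rate after two months ≈ 4.09%.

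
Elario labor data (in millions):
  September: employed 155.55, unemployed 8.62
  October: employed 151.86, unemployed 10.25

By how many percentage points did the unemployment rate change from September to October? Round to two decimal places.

September: labor force = 155.55 + 8.62 = 164.17; u = 8.62/164.17 = 5.25%.
October: labor force = 151.86 + 10.25 = 162.11; u = 10.25/162.11 = 6.32%.
Change = 6.32% − 5.25% = +1.07 pp.

The unemployment rate changed by +1.07 percentage points.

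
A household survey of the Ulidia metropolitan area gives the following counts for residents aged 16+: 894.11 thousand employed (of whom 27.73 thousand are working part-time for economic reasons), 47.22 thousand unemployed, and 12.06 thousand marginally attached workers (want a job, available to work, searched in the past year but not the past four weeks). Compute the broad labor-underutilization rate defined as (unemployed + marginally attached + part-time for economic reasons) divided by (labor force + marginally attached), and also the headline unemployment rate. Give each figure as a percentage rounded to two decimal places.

Broad underutilization rate ≈ 9.13%; headline unemployment rate ≈ 5.02%.

Labor force = 894.11 + 47.22 = 941.33 thousand.
Numerator = 47.22 + 12.06 + 27.73 = 87.01 thousand.
Denominator = 941.33 + 12.06 = 953.39 thousand.
Broad rate = 87.01 / 953.39 = 9.13%.
Headline unemployment rate = 47.22 / 941.33 = 5.02%.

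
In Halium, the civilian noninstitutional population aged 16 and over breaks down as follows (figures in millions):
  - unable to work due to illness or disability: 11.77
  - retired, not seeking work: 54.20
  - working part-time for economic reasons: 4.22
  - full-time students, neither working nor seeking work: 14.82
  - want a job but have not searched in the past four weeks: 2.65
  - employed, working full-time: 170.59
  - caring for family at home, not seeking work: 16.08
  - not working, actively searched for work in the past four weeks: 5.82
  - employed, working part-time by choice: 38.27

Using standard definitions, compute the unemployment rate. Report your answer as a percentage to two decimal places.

Employed = 4.22 + 170.59 + 38.27 = 213.08 million (anyone who worked, including part-time for economic reasons, counts as employed).
Unemployed = 5.82 million.
Labor force = 213.08 + 5.82 = 218.90 million.
Unemployment rate = 5.82 / 218.90 = 2.66%.

Unemployment rate ≈ 2.66%.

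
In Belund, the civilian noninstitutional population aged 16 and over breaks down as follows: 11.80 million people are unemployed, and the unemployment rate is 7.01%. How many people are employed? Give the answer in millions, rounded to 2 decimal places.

About 156.53 million are employed.

Labor force = U / u = 11.80 / 0.0701 ≈ 168.33 million.
Employed = labor force − unemployed = 168.33 − 11.80 = 156.53 million.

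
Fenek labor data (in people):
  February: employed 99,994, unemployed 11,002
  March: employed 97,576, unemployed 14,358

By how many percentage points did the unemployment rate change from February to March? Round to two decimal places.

February: labor force = 99,994 + 11,002 = 110,996; u = 11,002/110,996 = 9.91%.
March: labor force = 97,576 + 14,358 = 111,934; u = 14,358/111,934 = 12.83%.
Change = 12.83% − 9.91% = +2.92 pp.

The unemployment rate changed by +2.92 percentage points.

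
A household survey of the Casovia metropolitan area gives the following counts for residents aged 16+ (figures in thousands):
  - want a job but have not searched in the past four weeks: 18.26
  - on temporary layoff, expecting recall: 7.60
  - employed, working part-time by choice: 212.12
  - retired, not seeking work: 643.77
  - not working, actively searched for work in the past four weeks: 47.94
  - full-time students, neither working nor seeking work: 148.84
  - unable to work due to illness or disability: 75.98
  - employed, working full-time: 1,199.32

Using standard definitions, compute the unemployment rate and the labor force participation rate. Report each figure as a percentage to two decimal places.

Employed = 212.12 + 1,199.32 = 1,411.44 thousand.
Unemployed = 7.60 + 47.94 = 55.54 thousand (jobless and actively searching, or on temporary layoff).
Labor force = 1,411.44 + 55.54 = 1,466.98 thousand.
Not in labor force = 18.26 + 643.77 + 148.84 + 75.98 = 886.85 thousand (those not working and not actively searching are outside the labor force — including those who want a job but have given up searching).
Civilian working-age population = 1,466.98 + 886.85 = 2,353.83 thousand.
Unemployment rate = 55.54 / 1,466.98 = 3.79%.
Labor force participation rate = 1,466.98 / 2,353.83 = 62.32%.

Unemployment rate ≈ 3.79%; labor force participation rate ≈ 62.32%.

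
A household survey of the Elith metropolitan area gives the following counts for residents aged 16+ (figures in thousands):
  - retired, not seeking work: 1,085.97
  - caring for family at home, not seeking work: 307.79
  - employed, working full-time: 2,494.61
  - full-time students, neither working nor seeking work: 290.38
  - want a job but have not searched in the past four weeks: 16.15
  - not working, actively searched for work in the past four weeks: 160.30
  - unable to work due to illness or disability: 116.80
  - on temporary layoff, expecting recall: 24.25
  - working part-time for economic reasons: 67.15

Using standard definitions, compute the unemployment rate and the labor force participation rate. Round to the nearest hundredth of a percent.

Employed = 2,494.61 + 67.15 = 2,561.76 thousand (anyone who worked, including part-time for economic reasons, counts as employed).
Unemployed = 160.30 + 24.25 = 184.55 thousand (jobless and actively searching, or on temporary layoff).
Labor force = 2,561.76 + 184.55 = 2,746.31 thousand.
Not in labor force = 1,085.97 + 307.79 + 290.38 + 16.15 + 116.80 = 1,817.09 thousand (those not working and not actively searching are outside the labor force — including those who want a job but have given up searching).
Civilian working-age population = 2,746.31 + 1,817.09 = 4,563.40 thousand.
Unemployment rate = 184.55 / 2,746.31 = 6.72%.
Labor force participation rate = 2,746.31 / 4,563.40 = 60.18%.

Unemployment rate ≈ 6.72%; labor force participation rate ≈ 60.18%.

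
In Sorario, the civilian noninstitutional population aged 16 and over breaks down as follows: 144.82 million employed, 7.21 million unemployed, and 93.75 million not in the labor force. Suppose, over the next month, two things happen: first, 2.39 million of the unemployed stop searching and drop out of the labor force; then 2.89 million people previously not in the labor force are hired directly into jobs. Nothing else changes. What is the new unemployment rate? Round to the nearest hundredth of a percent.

New unemployment rate ≈ 3.16%.

Initially, labor force = 144.82 + 7.21 = 152.03 million, so u = 7.21/152.03 = 4.74%.
After the first change, unemployed and labor force both fall by 2.39 → E = 144.82, U = 4.82, labor force = 149.64 million.
After the second change, employed and labor force both rise by 2.89; unemployed unchanged → E = 147.71, U = 4.82, labor force = 152.53 million.
New unemployment rate = 4.82 / 152.53 = 3.16%.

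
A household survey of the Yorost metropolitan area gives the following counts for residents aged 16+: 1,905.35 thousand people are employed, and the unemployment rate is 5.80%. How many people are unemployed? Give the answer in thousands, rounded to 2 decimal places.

Let U be the number unemployed. The labor force is E + U, and U/(E+U) = 0.0580.
So U = 0.0580 × 1,905.35 / (1 − 0.0580) = 110.5103 / 0.9420 ≈ 117.31 thousand.

About 117.31 thousand are unemployed.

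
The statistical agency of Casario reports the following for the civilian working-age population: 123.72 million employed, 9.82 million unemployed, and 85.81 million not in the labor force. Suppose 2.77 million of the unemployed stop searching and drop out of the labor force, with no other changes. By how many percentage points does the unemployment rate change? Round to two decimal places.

Initially, labor force = 123.72 + 9.82 = 133.54 million, so u = 9.82/133.54 = 7.35%.
After the change, unemployed and labor force both fall by 2.77 → E = 123.72, U = 7.05, labor force = 130.77 million.
New unemployment rate = 7.05 / 130.77 = 5.39%.
Change = 5.39% − 7.35% = −1.96 percentage points.

The unemployment rate changes by −1.96 percentage points.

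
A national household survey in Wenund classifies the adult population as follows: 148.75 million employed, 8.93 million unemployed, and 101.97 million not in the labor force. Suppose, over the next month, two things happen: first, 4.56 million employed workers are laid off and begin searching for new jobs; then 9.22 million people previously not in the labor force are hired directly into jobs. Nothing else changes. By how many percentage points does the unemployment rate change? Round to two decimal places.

The unemployment rate changes by +2.42 percentage points.

Initially, labor force = 148.75 + 8.93 = 157.68 million, so u = 8.93/157.68 = 5.66%.
After the first change, employed falls and unemployed rises by 4.56; labor force unchanged → E = 144.19, U = 13.49, labor force = 157.68 million.
After the second change, employed and labor force both rise by 9.22; unemployed unchanged → E = 153.41, U = 13.49, labor force = 166.90 million.
New unemployment rate = 13.49 / 166.90 = 8.08%.
Change = 8.08% − 5.66% = +2.42 percentage points.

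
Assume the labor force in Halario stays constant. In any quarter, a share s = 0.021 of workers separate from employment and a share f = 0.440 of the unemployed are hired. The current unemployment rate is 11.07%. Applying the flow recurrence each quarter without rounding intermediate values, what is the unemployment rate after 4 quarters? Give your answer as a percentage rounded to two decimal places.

Unemployment rate after four quarters ≈ 5.11%.

With a fixed labor force, u_{t+1} = u_t + s·(1−u_t) − f·u_t = u_t·(1−s−f) + s.
Here 1−s−f = 0.539 and s = 0.021.
u_1 = 0.110700 × 0.539 + 0.021 = 0.080667.
u_2 = 0.080667 × 0.539 + 0.021 = 0.064480.
u_3 = 0.064480 × 0.539 + 0.021 = 0.055755.
u_4 = 0.055755 × 0.539 + 0.021 = 0.051052.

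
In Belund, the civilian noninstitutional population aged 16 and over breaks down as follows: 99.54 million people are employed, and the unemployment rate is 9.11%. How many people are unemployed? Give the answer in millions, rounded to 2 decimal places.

About 9.98 million are unemployed.

Let U be the number unemployed. The labor force is E + U, and U/(E+U) = 0.0911.
So U = 0.0911 × 99.54 / (1 − 0.0911) = 9.0681 / 0.9089 ≈ 9.98 million.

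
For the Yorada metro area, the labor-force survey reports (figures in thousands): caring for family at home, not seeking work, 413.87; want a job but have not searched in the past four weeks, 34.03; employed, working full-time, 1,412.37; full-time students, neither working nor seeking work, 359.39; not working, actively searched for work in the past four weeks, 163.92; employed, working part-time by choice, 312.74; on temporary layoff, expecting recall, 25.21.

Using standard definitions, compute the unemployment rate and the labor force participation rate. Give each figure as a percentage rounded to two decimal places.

Employed = 1,412.37 + 312.74 = 1,725.11 thousand.
Unemployed = 163.92 + 25.21 = 189.13 thousand (jobless and actively searching, or on temporary layoff).
Labor force = 1,725.11 + 189.13 = 1,914.24 thousand.
Not in labor force = 413.87 + 34.03 + 359.39 = 807.29 thousand (those not working and not actively searching are outside the labor force — including those who want a job but have given up searching).
Civilian working-age population = 1,914.24 + 807.29 = 2,721.53 thousand.
Unemployment rate = 189.13 / 1,914.24 = 9.88%.
Labor force participation rate = 1,914.24 / 2,721.53 = 70.34%.

Unemployment rate ≈ 9.88%; labor force participation rate ≈ 70.34%.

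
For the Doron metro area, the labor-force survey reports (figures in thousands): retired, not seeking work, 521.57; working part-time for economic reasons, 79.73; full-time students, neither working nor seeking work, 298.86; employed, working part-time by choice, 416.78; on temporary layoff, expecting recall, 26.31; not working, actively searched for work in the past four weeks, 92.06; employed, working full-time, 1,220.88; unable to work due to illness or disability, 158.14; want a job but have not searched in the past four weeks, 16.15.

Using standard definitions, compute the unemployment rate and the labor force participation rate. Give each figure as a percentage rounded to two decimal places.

Employed = 79.73 + 416.78 + 1,220.88 = 1,717.39 thousand (anyone who worked, including part-time for economic reasons, counts as employed).
Unemployed = 26.31 + 92.06 = 118.37 thousand (jobless and actively searching, or on temporary layoff).
Labor force = 1,717.39 + 118.37 = 1,835.76 thousand.
Not in labor force = 521.57 + 298.86 + 158.14 + 16.15 = 994.72 thousand (those not working and not actively searching are outside the labor force — including those who want a job but have given up searching).
Civilian working-age population = 1,835.76 + 994.72 = 2,830.48 thousand.
Unemployment rate = 118.37 / 1,835.76 = 6.45%.
Labor force participation rate = 1,835.76 / 2,830.48 = 64.86%.

Unemployment rate ≈ 6.45%; labor force participation rate ≈ 64.86%.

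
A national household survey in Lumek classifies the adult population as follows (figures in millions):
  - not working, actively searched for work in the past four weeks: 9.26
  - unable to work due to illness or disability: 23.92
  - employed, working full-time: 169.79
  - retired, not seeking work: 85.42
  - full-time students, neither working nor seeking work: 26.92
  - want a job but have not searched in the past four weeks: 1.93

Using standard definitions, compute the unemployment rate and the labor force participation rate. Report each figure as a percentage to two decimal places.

Employed = 169.79 million.
Unemployed = 9.26 million.
Labor force = 169.79 + 9.26 = 179.05 million.
Not in labor force = 23.92 + 85.42 + 26.92 + 1.93 = 138.19 million (those not working and not actively searching are outside the labor force — including those who want a job but have given up searching).
Civilian working-age population = 179.05 + 138.19 = 317.24 million.
Unemployment rate = 9.26 / 179.05 = 5.17%.
Labor force participation rate = 179.05 / 317.24 = 56.44%.

Unemployment rate ≈ 5.17%; labor force participation rate ≈ 56.44%.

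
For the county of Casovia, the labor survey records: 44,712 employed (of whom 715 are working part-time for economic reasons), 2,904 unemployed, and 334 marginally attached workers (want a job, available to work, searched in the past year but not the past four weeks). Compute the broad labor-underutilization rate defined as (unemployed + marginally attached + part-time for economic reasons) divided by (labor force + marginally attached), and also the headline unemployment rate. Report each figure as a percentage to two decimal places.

Broad underutilization rate ≈ 8.24%; headline unemployment rate ≈ 6.10%.

Labor force = 44,712 + 2,904 = 47,616.
Numerator = 2,904 + 334 + 715 = 3,953.
Denominator = 47,616 + 334 = 47,950.
Broad rate = 3,953 / 47,950 = 8.24%.
Headline unemployment rate = 2,904 / 47,616 = 6.10%.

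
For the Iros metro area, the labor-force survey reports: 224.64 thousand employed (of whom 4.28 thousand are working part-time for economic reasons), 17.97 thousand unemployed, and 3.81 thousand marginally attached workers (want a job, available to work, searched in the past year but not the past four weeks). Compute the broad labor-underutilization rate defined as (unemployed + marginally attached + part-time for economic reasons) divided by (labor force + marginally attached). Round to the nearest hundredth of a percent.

Broad underutilization rate ≈ 10.58%.

Labor force = 224.64 + 17.97 = 242.61 thousand.
Numerator = 17.97 + 3.81 + 4.28 = 26.06 thousand.
Denominator = 242.61 + 3.81 = 246.42 thousand.
Broad rate = 26.06 / 246.42 = 10.58%.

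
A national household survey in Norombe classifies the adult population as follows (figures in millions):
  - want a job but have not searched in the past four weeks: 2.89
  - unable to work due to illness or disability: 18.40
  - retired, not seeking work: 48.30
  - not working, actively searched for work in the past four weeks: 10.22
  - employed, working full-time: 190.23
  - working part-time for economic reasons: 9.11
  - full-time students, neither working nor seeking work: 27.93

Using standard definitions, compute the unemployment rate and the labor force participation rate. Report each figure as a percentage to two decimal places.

Unemployment rate ≈ 4.88%; labor force participation rate ≈ 68.24%.

Employed = 190.23 + 9.11 = 199.34 million (anyone who worked, including part-time for economic reasons, counts as employed).
Unemployed = 10.22 million.
Labor force = 199.34 + 10.22 = 209.56 million.
Not in labor force = 2.89 + 18.40 + 48.30 + 27.93 = 97.52 million (those not working and not actively searching are outside the labor force — including those who want a job but have given up searching).
Civilian working-age population = 209.56 + 97.52 = 307.08 million.
Unemployment rate = 10.22 / 209.56 = 4.88%.
Labor force participation rate = 209.56 / 307.08 = 68.24%.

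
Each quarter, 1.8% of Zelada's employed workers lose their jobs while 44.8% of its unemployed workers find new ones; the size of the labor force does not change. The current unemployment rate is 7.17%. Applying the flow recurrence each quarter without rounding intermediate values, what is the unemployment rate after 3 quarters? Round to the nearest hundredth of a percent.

Unemployment rate after three quarters ≈ 4.37%.

With a fixed labor force, u_{t+1} = u_t + s·(1−u_t) − f·u_t = u_t·(1−s−f) + s.
Here 1−s−f = 0.534 and s = 0.018.
u_1 = 0.071700 × 0.534 + 0.018 = 0.056288.
u_2 = 0.056288 × 0.534 + 0.018 = 0.048058.
u_3 = 0.048058 × 0.534 + 0.018 = 0.043663.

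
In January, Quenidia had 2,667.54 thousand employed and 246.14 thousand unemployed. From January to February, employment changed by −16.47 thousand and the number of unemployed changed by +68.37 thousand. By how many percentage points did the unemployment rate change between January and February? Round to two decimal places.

January: labor force = 2,667.54 + 246.14 = 2,913.68; u = 246.14/2,913.68 = 8.45%.
February: labor force = 2,651.07 + 314.51 = 2,965.58; u = 314.51/2,965.58 = 10.61%.
Change = 10.61% − 8.45% = +2.16 pp.

The unemployment rate changed by +2.16 percentage points.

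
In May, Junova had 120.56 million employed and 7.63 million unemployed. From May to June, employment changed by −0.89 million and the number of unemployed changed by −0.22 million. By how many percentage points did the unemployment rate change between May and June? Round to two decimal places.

The unemployment rate changed by −0.12 percentage points.

May: labor force = 120.56 + 7.63 = 128.19; u = 7.63/128.19 = 5.95%.
June: labor force = 119.67 + 7.41 = 127.08; u = 7.41/127.08 = 5.83%.
Change = 5.83% − 5.95% = −0.12 pp.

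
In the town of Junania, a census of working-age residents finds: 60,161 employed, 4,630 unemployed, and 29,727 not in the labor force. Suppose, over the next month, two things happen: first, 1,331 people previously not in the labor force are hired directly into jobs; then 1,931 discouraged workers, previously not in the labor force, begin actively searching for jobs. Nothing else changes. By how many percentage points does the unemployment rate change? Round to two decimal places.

The unemployment rate changes by +2.49 percentage points.

Initially, labor force = 60,161 + 4,630 = 64,791, so u = 4,630/64,791 = 7.15%.
After the first change, employed and labor force both rise by 1,331; unemployed unchanged → E = 61,492, U = 4,630, labor force = 66,122.
After the second change, unemployed and labor force both rise by 1,931 → E = 61,492, U = 6,561, labor force = 68,053.
New unemployment rate = 6,561 / 68,053 = 9.64%.
Change = 9.64% − 7.15% = +2.49 percentage points.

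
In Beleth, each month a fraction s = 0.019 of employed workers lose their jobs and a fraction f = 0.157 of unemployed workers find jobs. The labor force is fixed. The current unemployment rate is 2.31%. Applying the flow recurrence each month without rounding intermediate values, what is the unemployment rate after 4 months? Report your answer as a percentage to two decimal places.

With a fixed labor force, u_{t+1} = u_t + s·(1−u_t) − f·u_t = u_t·(1−s−f) + s.
Here 1−s−f = 0.824 and s = 0.019.
u_1 = 0.023100 × 0.824 + 0.019 = 0.038034.
u_2 = 0.038034 × 0.824 + 0.019 = 0.050340.
u_3 = 0.050340 × 0.824 + 0.019 = 0.060480.
u_4 = 0.060480 × 0.824 + 0.019 = 0.068836.

Unemployment rate after four months ≈ 6.88%.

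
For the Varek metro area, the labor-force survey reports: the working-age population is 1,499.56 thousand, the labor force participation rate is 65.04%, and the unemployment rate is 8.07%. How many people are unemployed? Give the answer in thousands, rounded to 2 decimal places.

About 78.71 thousand are unemployed.

Labor force = 0.6504 × 1,499.56 = 975.31 thousand.
Unemployed = 0.0807 × 975.31 ≈ 78.71 thousand.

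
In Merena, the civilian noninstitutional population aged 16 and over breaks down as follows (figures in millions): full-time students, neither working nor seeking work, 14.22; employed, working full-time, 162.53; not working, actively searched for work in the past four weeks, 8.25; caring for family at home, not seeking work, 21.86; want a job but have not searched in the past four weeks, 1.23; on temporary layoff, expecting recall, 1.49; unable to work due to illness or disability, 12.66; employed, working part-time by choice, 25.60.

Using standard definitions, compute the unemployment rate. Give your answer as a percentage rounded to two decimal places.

Employed = 162.53 + 25.60 = 188.13 million.
Unemployed = 8.25 + 1.49 = 9.74 million (jobless and actively searching, or on temporary layoff).
Labor force = 188.13 + 9.74 = 197.87 million.
Unemployment rate = 9.74 / 197.87 = 4.92%.

Unemployment rate ≈ 4.92%.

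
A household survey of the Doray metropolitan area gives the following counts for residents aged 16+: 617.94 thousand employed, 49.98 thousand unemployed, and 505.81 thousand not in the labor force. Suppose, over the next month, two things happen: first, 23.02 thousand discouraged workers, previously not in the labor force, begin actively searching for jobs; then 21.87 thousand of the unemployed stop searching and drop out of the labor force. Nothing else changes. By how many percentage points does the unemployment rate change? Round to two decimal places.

The unemployment rate changes by +0.16 percentage points.

Initially, labor force = 617.94 + 49.98 = 667.92 thousand, so u = 49.98/667.92 = 7.48%.
After the first change, unemployed and labor force both rise by 23.02 → E = 617.94, U = 73.00, labor force = 690.94 thousand.
After the second change, unemployed and labor force both fall by 21.87 → E = 617.94, U = 51.13, labor force = 669.07 thousand.
New unemployment rate = 51.13 / 669.07 = 7.64%.
Change = 7.64% − 7.48% = +0.16 percentage points.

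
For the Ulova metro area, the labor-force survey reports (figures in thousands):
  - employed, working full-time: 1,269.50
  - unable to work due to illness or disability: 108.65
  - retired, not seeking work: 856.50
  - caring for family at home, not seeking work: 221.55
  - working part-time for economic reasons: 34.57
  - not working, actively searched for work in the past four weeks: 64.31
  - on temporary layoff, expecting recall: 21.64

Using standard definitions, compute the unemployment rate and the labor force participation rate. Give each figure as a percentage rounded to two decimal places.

Unemployment rate ≈ 6.18%; labor force participation rate ≈ 53.95%.

Employed = 1,269.50 + 34.57 = 1,304.07 thousand (anyone who worked, including part-time for economic reasons, counts as employed).
Unemployed = 64.31 + 21.64 = 85.95 thousand (jobless and actively searching, or on temporary layoff).
Labor force = 1,304.07 + 85.95 = 1,390.02 thousand.
Not in labor force = 108.65 + 856.50 + 221.55 = 1,186.70 thousand (those not working and not actively searching are outside the labor force).
Civilian working-age population = 1,390.02 + 1,186.70 = 2,576.72 thousand.
Unemployment rate = 85.95 / 1,390.02 = 6.18%.
Labor force participation rate = 1,390.02 / 2,576.72 = 53.95%.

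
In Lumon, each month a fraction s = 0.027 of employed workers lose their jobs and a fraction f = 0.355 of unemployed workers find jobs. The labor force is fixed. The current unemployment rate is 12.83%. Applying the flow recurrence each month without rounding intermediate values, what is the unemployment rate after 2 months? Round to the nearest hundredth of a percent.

With a fixed labor force, u_{t+1} = u_t + s·(1−u_t) − f·u_t = u_t·(1−s−f) + s.
Here 1−s−f = 0.618 and s = 0.027.
u_1 = 0.128300 × 0.618 + 0.027 = 0.106289.
u_2 = 0.106289 × 0.618 + 0.027 = 0.092687.

Unemployment rate after two months ≈ 9.27%.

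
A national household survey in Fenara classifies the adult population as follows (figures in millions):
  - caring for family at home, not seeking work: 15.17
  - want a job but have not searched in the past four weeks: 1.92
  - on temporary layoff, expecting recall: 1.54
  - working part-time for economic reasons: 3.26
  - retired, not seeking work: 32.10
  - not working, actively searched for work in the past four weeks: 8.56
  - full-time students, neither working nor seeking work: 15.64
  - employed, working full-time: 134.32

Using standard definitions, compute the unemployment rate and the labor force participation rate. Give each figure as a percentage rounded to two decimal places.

Employed = 3.26 + 134.32 = 137.58 million (anyone who worked, including part-time for economic reasons, counts as employed).
Unemployed = 1.54 + 8.56 = 10.10 million (jobless and actively searching, or on temporary layoff).
Labor force = 137.58 + 10.10 = 147.68 million.
Not in labor force = 15.17 + 1.92 + 32.10 + 15.64 = 64.83 million (those not working and not actively searching are outside the labor force — including those who want a job but have given up searching).
Civilian working-age population = 147.68 + 64.83 = 212.51 million.
Unemployment rate = 10.10 / 147.68 = 6.84%.
Labor force participation rate = 147.68 / 212.51 = 69.49%.

Unemployment rate ≈ 6.84%; labor force participation rate ≈ 69.49%.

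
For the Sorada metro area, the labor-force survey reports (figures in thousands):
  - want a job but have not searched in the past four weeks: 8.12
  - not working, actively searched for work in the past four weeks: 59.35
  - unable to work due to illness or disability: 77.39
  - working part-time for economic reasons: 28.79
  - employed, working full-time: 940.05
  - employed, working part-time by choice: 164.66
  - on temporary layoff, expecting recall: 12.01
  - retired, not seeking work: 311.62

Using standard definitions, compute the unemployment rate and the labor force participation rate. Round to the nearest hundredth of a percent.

Unemployment rate ≈ 5.92%; labor force participation rate ≈ 75.21%.

Employed = 28.79 + 940.05 + 164.66 = 1,133.50 thousand (anyone who worked, including part-time for economic reasons, counts as employed).
Unemployed = 59.35 + 12.01 = 71.36 thousand (jobless and actively searching, or on temporary layoff).
Labor force = 1,133.50 + 71.36 = 1,204.86 thousand.
Not in labor force = 8.12 + 77.39 + 311.62 = 397.13 thousand (those not working and not actively searching are outside the labor force — including those who want a job but have given up searching).
Civilian working-age population = 1,204.86 + 397.13 = 1,601.99 thousand.
Unemployment rate = 71.36 / 1,204.86 = 5.92%.
Labor force participation rate = 1,204.86 / 1,601.99 = 75.21%.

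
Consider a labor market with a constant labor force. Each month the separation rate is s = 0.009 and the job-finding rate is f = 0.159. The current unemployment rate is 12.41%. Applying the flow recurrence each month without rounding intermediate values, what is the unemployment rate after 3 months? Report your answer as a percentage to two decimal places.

Unemployment rate after three months ≈ 9.42%.

With a fixed labor force, u_{t+1} = u_t + s·(1−u_t) − f·u_t = u_t·(1−s−f) + s.
Here 1−s−f = 0.832 and s = 0.009.
u_1 = 0.124100 × 0.832 + 0.009 = 0.112251.
u_2 = 0.112251 × 0.832 + 0.009 = 0.102393.
u_3 = 0.102393 × 0.832 + 0.009 = 0.094191.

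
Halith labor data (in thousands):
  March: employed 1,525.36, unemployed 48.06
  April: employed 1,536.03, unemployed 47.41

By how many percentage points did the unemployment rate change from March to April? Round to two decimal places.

The unemployment rate changed by −0.06 percentage points.

March: labor force = 1,525.36 + 48.06 = 1,573.42; u = 48.06/1,573.42 = 3.05%.
April: labor force = 1,536.03 + 47.41 = 1,583.44; u = 47.41/1,583.44 = 2.99%.
Change = 2.99% − 3.05% = −0.06 pp.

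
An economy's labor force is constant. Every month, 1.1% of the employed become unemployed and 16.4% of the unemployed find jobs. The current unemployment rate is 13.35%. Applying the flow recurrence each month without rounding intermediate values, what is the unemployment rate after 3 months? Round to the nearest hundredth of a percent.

With a fixed labor force, u_{t+1} = u_t + s·(1−u_t) − f·u_t = u_t·(1−s−f) + s.
Here 1−s−f = 0.825 and s = 0.011.
u_1 = 0.133500 × 0.825 + 0.011 = 0.121137.
u_2 = 0.121137 × 0.825 + 0.011 = 0.110938.
u_3 = 0.110938 × 0.825 + 0.011 = 0.102524.

Unemployment rate after three months ≈ 10.25%.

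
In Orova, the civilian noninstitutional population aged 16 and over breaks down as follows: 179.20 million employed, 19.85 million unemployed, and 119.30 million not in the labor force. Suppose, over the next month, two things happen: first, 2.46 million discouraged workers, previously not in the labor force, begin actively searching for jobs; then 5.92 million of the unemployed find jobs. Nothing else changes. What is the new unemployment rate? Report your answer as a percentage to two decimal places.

New unemployment rate ≈ 8.13%.

Initially, labor force = 179.20 + 19.85 = 199.05 million, so u = 19.85/199.05 = 9.97%.
After the first change, unemployed and labor force both rise by 2.46 → E = 179.20, U = 22.31, labor force = 201.51 million.
After the second change, unemployed falls and employed rises by 5.92; labor force unchanged → E = 185.12, U = 16.39, labor force = 201.51 million.
New unemployment rate = 16.39 / 201.51 = 8.13%.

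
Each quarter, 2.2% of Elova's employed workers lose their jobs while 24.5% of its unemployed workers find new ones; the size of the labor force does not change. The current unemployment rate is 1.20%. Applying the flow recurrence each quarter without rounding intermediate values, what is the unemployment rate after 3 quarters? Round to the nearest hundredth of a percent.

With a fixed labor force, u_{t+1} = u_t + s·(1−u_t) − f·u_t = u_t·(1−s−f) + s.
Here 1−s−f = 0.733 and s = 0.022.
u_1 = 0.012000 × 0.733 + 0.022 = 0.030796.
u_2 = 0.030796 × 0.733 + 0.022 = 0.044573.
u_3 = 0.044573 × 0.733 + 0.022 = 0.054672.

Unemployment rate after three quarters ≈ 5.47%.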